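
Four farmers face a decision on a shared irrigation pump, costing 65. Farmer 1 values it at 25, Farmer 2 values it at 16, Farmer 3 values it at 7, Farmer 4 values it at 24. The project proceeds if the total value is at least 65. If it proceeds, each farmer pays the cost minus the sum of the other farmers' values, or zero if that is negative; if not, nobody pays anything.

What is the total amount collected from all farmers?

Total value 72 ≥ cost 65, so it is built.
Farmer 1: others sum to 47; max(0, 65 - 47) = 18.
Farmer 2: others sum to 56; max(0, 65 - 56) = 9.
Farmer 3: others sum to 65; max(0, 65 - 65) = 0.
Farmer 4: others sum to 48; max(0, 65 - 48) = 17.
Total collected = 18 + 9 + 0 + 17 = 44.

44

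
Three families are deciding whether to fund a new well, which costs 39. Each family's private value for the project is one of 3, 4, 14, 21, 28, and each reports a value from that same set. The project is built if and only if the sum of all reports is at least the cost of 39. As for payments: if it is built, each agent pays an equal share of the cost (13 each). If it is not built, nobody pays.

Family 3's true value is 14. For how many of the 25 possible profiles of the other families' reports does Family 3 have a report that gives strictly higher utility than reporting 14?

6

Others report (3, 14): truth gives 0; report 28 gives 1 > 0. Violating.
Others report (3, 21): truth gives 0; report 21 gives 1 > 0. Violating.
Others report (4, 14): truth gives 0; report 21 gives 1 > 0. Violating.
Others report (14, 3): truth gives 0; report 28 gives 1 > 0. Violating.
Others report (3, 3): truth gives 0; no alternative beats it.
Others report (3, 4): truth gives 0; no alternative beats it.
(Checking all 25 profiles: 6 have a profitable deviation, 19 do not.)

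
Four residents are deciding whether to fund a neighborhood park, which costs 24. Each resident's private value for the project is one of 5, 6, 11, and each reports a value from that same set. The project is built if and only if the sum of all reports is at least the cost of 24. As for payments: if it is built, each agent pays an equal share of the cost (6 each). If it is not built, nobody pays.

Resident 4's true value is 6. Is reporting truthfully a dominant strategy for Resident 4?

Check each profile of the others' reports and compare truth against every alternative report.
Others report (5, 5, 5): truth gives 0, best alternative gives 0.
Others report (5, 5, 6): truth gives 0, best alternative gives 0.
Others report (5, 5, 11): truth gives 0, best alternative gives 0.
Others report (5, 6, 5): truth gives 0, best alternative gives 0.
Others report (5, 6, 6): truth gives 0, best alternative gives 0.
Others report (5, 6, 11): truth gives 0, best alternative gives 0.
(Remaining 21 profiles checked similarly; truth is weakly best in each.)
In every case the truthful report is at least as good as any alternative, so it is a dominant strategy.

Yes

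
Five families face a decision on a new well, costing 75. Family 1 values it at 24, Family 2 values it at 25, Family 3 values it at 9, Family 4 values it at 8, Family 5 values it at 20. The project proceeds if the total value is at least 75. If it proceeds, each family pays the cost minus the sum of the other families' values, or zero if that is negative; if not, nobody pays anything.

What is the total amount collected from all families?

36

Total value 86 ≥ cost 75, so it is built.
Family 1: others sum to 62; max(0, 75 - 62) = 13.
Family 2: others sum to 61; max(0, 75 - 61) = 14.
Family 3: others sum to 77; max(0, 75 - 77) = 0.
Family 4: others sum to 78; max(0, 75 - 78) = 0.
Family 5: others sum to 66; max(0, 75 - 66) = 9.
Total collected = 13 + 14 + 0 + 0 + 9 = 36.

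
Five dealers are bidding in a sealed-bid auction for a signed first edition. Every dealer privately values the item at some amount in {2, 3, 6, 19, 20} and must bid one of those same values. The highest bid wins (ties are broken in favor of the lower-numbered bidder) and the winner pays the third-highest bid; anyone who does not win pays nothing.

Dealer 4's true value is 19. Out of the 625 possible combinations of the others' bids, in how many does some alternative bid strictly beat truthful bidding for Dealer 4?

108

Others bid (2, 2, 2, 20): truth gives 0; bid 20 gives 17 > 0. Violating.
Others bid (2, 2, 3, 20): truth gives 0; bid 20 gives 16 > 0. Violating.
Others bid (2, 2, 6, 20): truth gives 0; bid 20 gives 13 > 0. Violating.
Others bid (2, 2, 19, 2): truth gives 0; bid 20 gives 17 > 0. Violating.
Others bid (2, 2, 2, 2): truth gives 17; no alternative beats it.
Others bid (2, 2, 2, 3): truth gives 17; no alternative beats it.
(Checking all 625 profiles: 108 have a profitable deviation, 517 do not.)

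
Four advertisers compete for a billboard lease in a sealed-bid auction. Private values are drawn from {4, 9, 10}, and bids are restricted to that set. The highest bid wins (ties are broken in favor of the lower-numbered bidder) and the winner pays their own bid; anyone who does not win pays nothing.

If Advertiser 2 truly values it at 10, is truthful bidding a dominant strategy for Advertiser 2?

No

Consider the case where Advertiser 1 bids 4, Advertiser 3 bids 4 and Advertiser 4 bids 4.
Truthful bid 10: wins, pays 10, utility 10 - 10 = 0.
Bid 9 instead: wins, pays 9, utility 10 - 9 = 1.
Since 1 > 0, bidding 9 is strictly better here, so truthful bidding is not dominant.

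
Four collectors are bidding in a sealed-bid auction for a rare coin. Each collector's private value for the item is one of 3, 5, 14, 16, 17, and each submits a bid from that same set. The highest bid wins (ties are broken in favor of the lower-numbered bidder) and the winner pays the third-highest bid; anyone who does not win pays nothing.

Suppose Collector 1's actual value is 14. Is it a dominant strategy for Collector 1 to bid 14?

Consider the case where Collector 2 bids 3, Collector 3 bids 3 and Collector 4 bids 16.
Truthful bid 14: loses, pays 0, utility 0.
Bid 16 instead: wins, pays 3, utility 14 - 3 = 11.
Since 11 > 0, bidding 16 is strictly better here, so truthful bidding is not dominant.

No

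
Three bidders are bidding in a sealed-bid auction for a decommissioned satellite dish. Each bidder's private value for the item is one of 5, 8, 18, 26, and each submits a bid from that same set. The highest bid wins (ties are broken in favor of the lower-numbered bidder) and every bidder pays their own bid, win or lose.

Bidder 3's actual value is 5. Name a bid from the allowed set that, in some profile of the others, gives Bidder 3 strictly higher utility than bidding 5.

8

Suppose Bidder 1 bids 5 and Bidder 2 bids 5.
Bid 5: loses but pays 5, utility -5.
Bid 8: wins, pays 8, utility 5 - 8 = -3.
So bidding 8 beats truth here (-3 > -5).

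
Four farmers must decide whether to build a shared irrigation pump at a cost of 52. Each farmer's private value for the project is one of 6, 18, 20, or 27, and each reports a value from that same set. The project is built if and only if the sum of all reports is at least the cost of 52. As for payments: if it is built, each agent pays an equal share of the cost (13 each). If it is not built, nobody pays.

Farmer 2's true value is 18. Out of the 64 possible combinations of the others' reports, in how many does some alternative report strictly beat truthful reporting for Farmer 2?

6

Others report (6, 6, 18): truth gives 0; report 27 gives 5 > 0. Violating.
Others report (6, 6, 20): truth gives 0; report 20 gives 5 > 0. Violating.
Others report (6, 18, 6): truth gives 0; report 27 gives 5 > 0. Violating.
Others report (6, 20, 6): truth gives 0; report 20 gives 5 > 0. Violating.
Others report (6, 6, 6): truth gives 0; no alternative beats it.
Others report (6, 6, 27): truth gives 5; no alternative beats it.
(Checking all 64 profiles: 6 have a profitable deviation, 58 do not.)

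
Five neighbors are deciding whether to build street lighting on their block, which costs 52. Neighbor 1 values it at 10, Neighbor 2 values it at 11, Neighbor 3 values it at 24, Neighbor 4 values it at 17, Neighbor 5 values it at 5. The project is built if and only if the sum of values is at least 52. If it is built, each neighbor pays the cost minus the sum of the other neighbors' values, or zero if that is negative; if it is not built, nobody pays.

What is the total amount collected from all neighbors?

11

Total value 67 ≥ cost 52, so it is built.
Neighbor 1: others sum to 57; max(0, 52 - 57) = 0.
Neighbor 2: others sum to 56; max(0, 52 - 56) = 0.
Neighbor 3: others sum to 43; max(0, 52 - 43) = 9.
Neighbor 4: others sum to 50; max(0, 52 - 50) = 2.
Neighbor 5: others sum to 62; max(0, 52 - 62) = 0.
Total collected = 0 + 0 + 9 + 2 + 0 = 11.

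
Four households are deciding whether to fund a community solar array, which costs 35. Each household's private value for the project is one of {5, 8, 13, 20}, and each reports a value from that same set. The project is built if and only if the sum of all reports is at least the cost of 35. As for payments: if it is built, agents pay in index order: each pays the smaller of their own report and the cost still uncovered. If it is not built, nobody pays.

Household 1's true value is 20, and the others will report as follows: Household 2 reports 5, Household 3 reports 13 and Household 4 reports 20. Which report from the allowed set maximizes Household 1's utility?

Report 5: project built, pays 5, utility 20 - 5 = 15.
Report 8: project built, pays 8, utility 20 - 8 = 12.
Report 13: project built, pays 13, utility 20 - 13 = 7.
Report 20: project built, pays 20, utility 20 - 20 = 0.
The best choice is 5 with utility 15.

5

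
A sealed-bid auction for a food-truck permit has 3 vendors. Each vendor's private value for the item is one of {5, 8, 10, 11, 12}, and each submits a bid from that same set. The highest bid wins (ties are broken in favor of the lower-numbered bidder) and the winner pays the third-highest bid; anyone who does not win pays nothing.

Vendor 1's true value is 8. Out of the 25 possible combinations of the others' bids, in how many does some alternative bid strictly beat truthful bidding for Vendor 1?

Others bid (5, 10): truth gives 0; bid 10 gives 3 > 0. Violating.
Others bid (5, 11): truth gives 0; bid 11 gives 3 > 0. Violating.
Others bid (5, 12): truth gives 0; bid 12 gives 3 > 0. Violating.
Others bid (10, 5): truth gives 0; bid 10 gives 3 > 0. Violating.
Others bid (5, 5): truth gives 3; no alternative beats it.
Others bid (5, 8): truth gives 3; no alternative beats it.
(Checking all 25 profiles: 6 have a profitable deviation, 19 do not.)

6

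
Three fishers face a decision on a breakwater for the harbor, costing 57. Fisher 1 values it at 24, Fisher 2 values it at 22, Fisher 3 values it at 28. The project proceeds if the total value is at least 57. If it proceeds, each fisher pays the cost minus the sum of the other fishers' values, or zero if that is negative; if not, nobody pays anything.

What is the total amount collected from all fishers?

Total value 74 ≥ cost 57, so it is built.
Fisher 1: others sum to 50; max(0, 57 - 50) = 7.
Fisher 2: others sum to 52; max(0, 57 - 52) = 5.
Fisher 3: others sum to 46; max(0, 57 - 46) = 11.
Total collected = 7 + 5 + 11 = 23.

23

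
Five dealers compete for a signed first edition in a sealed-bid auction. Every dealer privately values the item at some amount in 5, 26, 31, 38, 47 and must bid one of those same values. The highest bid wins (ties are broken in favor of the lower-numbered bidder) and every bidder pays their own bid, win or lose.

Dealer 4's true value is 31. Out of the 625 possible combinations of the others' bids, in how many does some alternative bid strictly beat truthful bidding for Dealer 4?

Others bid (5, 5, 5, 5): truth gives 0; bid 26 gives 5 > 0. Violating.
Others bid (5, 5, 5, 26): truth gives 0; bid 26 gives 5 > 0. Violating.
Others bid (5, 5, 5, 38): truth gives -31; bid 5 gives -5 > -31. Violating.
Others bid (5, 5, 5, 47): truth gives -31; bid 5 gives -5 > -31. Violating.
Others bid (5, 5, 5, 31): truth gives 0; no alternative beats it.
Others bid (5, 5, 26, 5): truth gives 0; no alternative beats it.
(Checking all 625 profiles: 603 have a profitable deviation, 22 do not.)

603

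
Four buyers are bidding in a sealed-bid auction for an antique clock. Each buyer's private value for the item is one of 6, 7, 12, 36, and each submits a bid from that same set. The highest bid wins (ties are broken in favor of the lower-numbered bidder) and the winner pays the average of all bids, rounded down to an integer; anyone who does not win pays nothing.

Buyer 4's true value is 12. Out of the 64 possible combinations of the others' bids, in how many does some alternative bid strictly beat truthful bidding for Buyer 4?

Others bid (6, 6, 6): truth gives 5; bid 7 gives 6 > 5. Violating.
Others bid (6, 6, 7): truth gives 5; no alternative beats it.
Others bid (6, 6, 12): truth gives 0; no alternative beats it.
(Checking all 64 profiles: 1 has a profitable deviation, 63 do not.)

1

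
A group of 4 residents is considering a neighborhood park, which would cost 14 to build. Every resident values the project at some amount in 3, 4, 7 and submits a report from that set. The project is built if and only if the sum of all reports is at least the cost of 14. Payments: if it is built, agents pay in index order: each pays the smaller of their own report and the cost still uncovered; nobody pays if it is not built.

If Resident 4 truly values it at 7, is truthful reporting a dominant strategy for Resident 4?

Yes

Check each profile of the others' reports and compare truth against every alternative report.
Others report (3, 3, 3): truth gives 2, best alternative gives 0.
Others report (3, 4, 7): truth gives 7, best alternative gives 7.
Others report (3, 7, 4): truth gives 7, best alternative gives 7.
Others report (3, 7, 7): truth gives 7, best alternative gives 7.
Others report (4, 3, 7): truth gives 7, best alternative gives 7.
Others report (4, 4, 7): truth gives 7, best alternative gives 7.
(Remaining 21 profiles checked similarly; truth is weakly best in each.)
In every case the truthful report is at least as good as any alternative, so it is a dominant strategy.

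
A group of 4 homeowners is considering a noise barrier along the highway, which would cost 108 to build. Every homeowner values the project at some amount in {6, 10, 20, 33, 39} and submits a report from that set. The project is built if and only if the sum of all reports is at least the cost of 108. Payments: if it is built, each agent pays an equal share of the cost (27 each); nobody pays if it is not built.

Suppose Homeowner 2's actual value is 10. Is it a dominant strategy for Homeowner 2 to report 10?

Consider the case where Homeowner 1 reports 20, Homeowner 3 reports 39 and Homeowner 4 reports 39.
Truthful report 10: project built, pays 27, utility 10 - 27 = -17.
Report 6 instead: project not built, utility 0.
Since 0 > -17, reporting 6 is strictly better here, so truthful reporting is not dominant.

No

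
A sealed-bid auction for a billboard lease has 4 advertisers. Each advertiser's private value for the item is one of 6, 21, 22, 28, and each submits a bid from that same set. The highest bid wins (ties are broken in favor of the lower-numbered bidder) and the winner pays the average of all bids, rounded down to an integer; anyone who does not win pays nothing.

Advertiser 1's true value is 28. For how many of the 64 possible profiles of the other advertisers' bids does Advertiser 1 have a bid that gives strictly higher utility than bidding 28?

Others bid (6, 6, 6): truth gives 17; bid 6 gives 22 > 17. Violating.
Others bid (6, 6, 21): truth gives 13; bid 21 gives 15 > 13. Violating.
Others bid (6, 6, 22): truth gives 13; bid 22 gives 14 > 13. Violating.
Others bid (6, 21, 6): truth gives 13; bid 21 gives 15 > 13. Violating.
Others bid (6, 6, 28): truth gives 11; no alternative beats it.
Others bid (6, 21, 28): truth gives 8; no alternative beats it.
(Checking all 64 profiles: 27 have a profitable deviation, 37 do not.)

27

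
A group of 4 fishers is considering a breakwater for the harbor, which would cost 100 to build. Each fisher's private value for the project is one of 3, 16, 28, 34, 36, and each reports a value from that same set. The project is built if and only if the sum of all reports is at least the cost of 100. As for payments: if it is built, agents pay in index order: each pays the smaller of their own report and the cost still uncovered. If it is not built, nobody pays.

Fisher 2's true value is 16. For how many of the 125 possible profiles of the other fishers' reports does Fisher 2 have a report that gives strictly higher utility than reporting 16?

Others report (28, 34, 36): truth gives 0; report 3 gives 13 > 0. Violating.
Others report (28, 36, 34): truth gives 0; report 3 gives 13 > 0. Violating.
Others report (28, 36, 36): truth gives 0; report 3 gives 13 > 0. Violating.
Others report (34, 28, 36): truth gives 0; report 3 gives 13 > 0. Violating.
Others report (3, 3, 3): truth gives 0; no alternative beats it.
Others report (3, 3, 16): truth gives 0; no alternative beats it.
(Checking all 125 profiles: 17 have a profitable deviation, 108 do not.)

17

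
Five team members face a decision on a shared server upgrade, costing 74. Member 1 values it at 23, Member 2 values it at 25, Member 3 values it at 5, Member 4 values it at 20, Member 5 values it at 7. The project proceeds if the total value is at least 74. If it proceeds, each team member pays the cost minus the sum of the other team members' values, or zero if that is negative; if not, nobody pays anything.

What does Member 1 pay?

Total value 80 ≥ cost 74, so the project is built.
The other team members' values sum to 57.
Cost minus that sum is 74 - 57 = 17.

17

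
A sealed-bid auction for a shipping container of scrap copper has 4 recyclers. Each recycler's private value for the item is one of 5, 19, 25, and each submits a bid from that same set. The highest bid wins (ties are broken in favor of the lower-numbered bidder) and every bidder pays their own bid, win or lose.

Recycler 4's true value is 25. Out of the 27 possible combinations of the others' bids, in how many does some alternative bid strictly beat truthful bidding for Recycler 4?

20

Others bid (5, 5, 5): truth gives 0; bid 19 gives 6 > 0. Violating.
Others bid (5, 5, 25): truth gives -25; bid 5 gives -5 > -25. Violating.
Others bid (5, 19, 25): truth gives -25; bid 5 gives -5 > -25. Violating.
Others bid (5, 25, 5): truth gives -25; bid 5 gives -5 > -25. Violating.
Others bid (5, 5, 19): truth gives 0; no alternative beats it.
Others bid (5, 19, 5): truth gives 0; no alternative beats it.
(Checking all 27 profiles: 20 have a profitable deviation, 7 do not.)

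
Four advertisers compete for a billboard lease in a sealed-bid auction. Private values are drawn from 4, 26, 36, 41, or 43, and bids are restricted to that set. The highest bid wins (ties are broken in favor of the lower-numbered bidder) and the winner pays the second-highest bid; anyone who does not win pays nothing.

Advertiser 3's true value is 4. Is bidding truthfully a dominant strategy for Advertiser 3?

Yes

Check each profile of the others' bids and compare truth against every alternative bid.
Others bid (4, 4, 26): truth gives 0, best alternative gives -22.
Others bid (4, 4, 4): truth gives 0, best alternative gives 0.
Others bid (4, 4, 36): truth gives 0, best alternative gives 0.
Others bid (4, 4, 41): truth gives 0, best alternative gives 0.
Others bid (4, 4, 43): truth gives 0, best alternative gives 0.
Others bid (4, 26, 4): truth gives 0, best alternative gives 0.
(Remaining 119 profiles checked similarly; truth is weakly best in each.)
In every case the truthful bid is at least as good as any alternative, so it is a dominant strategy.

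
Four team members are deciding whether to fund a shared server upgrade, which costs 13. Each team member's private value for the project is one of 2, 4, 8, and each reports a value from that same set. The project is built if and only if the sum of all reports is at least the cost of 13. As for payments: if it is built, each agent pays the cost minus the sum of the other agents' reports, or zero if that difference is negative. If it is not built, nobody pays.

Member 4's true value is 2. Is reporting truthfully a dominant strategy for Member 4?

Check each profile of the others' reports and compare truth against every alternative report.
Others report (2, 4, 4): truth gives 0, best alternative gives -1.
Others report (4, 2, 4): truth gives 0, best alternative gives -1.
Others report (4, 4, 2): truth gives 0, best alternative gives -1.
Others report (2, 4, 8): truth gives 2, best alternative gives 2.
Others report (2, 8, 4): truth gives 2, best alternative gives 2.
Others report (2, 8, 8): truth gives 2, best alternative gives 2.
(Remaining 21 profiles checked similarly; truth is weakly best in each.)
In every case the truthful report is at least as good as any alternative, so it is a dominant strategy.

Yes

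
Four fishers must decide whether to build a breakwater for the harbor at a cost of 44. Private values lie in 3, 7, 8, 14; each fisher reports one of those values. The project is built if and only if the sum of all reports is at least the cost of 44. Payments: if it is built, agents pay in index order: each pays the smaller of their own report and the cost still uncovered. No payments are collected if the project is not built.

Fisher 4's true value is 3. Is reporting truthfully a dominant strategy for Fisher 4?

Yes

Check each profile of the others' reports and compare truth against every alternative report.
Others report (14, 14, 14): truth gives 1, best alternative gives 1.
Others report (3, 3, 3): truth gives 0, best alternative gives 0.
Others report (3, 3, 7): truth gives 0, best alternative gives 0.
Others report (3, 3, 8): truth gives 0, best alternative gives 0.
Others report (3, 3, 14): truth gives 0, best alternative gives 0.
Others report (3, 7, 3): truth gives 0, best alternative gives 0.
(Remaining 58 profiles checked similarly; truth is weakly best in each.)
In every case the truthful report is at least as good as any alternative, so it is a dominant strategy.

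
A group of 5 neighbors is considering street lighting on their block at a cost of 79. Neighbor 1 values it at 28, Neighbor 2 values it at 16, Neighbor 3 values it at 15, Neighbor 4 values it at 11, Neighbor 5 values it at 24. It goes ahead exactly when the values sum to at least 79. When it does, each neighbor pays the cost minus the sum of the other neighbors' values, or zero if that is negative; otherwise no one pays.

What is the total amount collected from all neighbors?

Total value 94 ≥ cost 79, so it is built.
Neighbor 1: others sum to 66; max(0, 79 - 66) = 13.
Neighbor 2: others sum to 78; max(0, 79 - 78) = 1.
Neighbor 3: others sum to 79; max(0, 79 - 79) = 0.
Neighbor 4: others sum to 83; max(0, 79 - 83) = 0.
Neighbor 5: others sum to 70; max(0, 79 - 70) = 9.
Total collected = 13 + 1 + 0 + 0 + 9 = 23.

23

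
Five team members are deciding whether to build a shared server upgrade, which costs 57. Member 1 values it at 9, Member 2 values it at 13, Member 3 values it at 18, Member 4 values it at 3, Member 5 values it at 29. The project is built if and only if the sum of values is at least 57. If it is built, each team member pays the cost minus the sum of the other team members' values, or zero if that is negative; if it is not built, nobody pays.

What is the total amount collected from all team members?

17

Total value 72 ≥ cost 57, so it is built.
Member 1: others sum to 63; max(0, 57 - 63) = 0.
Member 2: others sum to 59; max(0, 57 - 59) = 0.
Member 3: others sum to 54; max(0, 57 - 54) = 3.
Member 4: others sum to 69; max(0, 57 - 69) = 0.
Member 5: others sum to 43; max(0, 57 - 43) = 14.
Total collected = 0 + 0 + 3 + 0 + 14 = 17.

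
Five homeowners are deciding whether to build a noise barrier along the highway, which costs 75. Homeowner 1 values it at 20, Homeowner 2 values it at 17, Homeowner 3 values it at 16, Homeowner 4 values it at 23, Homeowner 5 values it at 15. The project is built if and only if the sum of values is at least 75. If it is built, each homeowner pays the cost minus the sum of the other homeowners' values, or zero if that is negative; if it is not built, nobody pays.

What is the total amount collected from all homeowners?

Total value 91 ≥ cost 75, so it is built.
Homeowner 1: others sum to 71; max(0, 75 - 71) = 4.
Homeowner 2: others sum to 74; max(0, 75 - 74) = 1.
Homeowner 3: others sum to 75; max(0, 75 - 75) = 0.
Homeowner 4: others sum to 68; max(0, 75 - 68) = 7.
Homeowner 5: others sum to 76; max(0, 75 - 76) = 0.
Total collected = 4 + 1 + 0 + 7 + 0 = 12.

12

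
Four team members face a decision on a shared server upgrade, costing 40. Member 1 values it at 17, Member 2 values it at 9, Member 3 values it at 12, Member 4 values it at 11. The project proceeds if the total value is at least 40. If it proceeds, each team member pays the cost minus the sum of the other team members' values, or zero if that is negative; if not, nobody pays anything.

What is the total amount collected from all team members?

13

Total value 49 ≥ cost 40, so it is built.
Member 1: others sum to 32; max(0, 40 - 32) = 8.
Member 2: others sum to 40; max(0, 40 - 40) = 0.
Member 3: others sum to 37; max(0, 40 - 37) = 3.
Member 4: others sum to 38; max(0, 40 - 38) = 2.
Total collected = 8 + 0 + 3 + 2 = 13.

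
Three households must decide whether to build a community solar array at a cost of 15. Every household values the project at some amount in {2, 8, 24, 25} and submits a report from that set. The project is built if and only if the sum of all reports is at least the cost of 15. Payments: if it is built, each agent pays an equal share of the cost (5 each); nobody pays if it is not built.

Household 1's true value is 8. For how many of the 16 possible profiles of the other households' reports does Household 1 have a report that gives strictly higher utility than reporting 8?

Others report (2, 2): truth gives 0; report 24 gives 3 > 0. Violating.
Others report (2, 8): truth gives 3; no alternative beats it.
Others report (2, 24): truth gives 3; no alternative beats it.
(Checking all 16 profiles: 1 has a profitable deviation, 15 do not.)

1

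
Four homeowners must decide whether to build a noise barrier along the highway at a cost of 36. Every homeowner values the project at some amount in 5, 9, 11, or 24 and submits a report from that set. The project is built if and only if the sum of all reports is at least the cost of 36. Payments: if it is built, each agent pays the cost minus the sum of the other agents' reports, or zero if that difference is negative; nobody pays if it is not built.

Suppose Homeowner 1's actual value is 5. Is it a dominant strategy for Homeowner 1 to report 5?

Check each profile of the others' reports and compare truth against every alternative report.
Others report (5, 11, 11): truth gives 0, best alternative gives -4.
Others report (9, 9, 9): truth gives 0, best alternative gives -4.
Others report (11, 5, 11): truth gives 0, best alternative gives -4.
Others report (11, 11, 5): truth gives 0, best alternative gives -4.
Others report (9, 9, 11): truth gives 0, best alternative gives -2.
Others report (9, 11, 9): truth gives 0, best alternative gives -2.
(Remaining 58 profiles checked similarly; truth is weakly best in each.)
In every case the truthful report is at least as good as any alternative, so it is a dominant strategy.

Yes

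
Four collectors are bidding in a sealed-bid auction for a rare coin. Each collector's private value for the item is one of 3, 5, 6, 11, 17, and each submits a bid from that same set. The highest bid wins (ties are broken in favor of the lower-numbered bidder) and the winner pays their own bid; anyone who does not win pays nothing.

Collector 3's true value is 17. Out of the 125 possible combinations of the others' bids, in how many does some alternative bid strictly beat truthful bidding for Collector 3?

36

Others bid (3, 3, 3): truth gives 0; bid 5 gives 12 > 0. Violating.
Others bid (3, 3, 5): truth gives 0; bid 5 gives 12 > 0. Violating.
Others bid (3, 3, 6): truth gives 0; bid 6 gives 11 > 0. Violating.
Others bid (3, 3, 11): truth gives 0; bid 11 gives 6 > 0. Violating.
Others bid (3, 3, 17): truth gives 0; no alternative beats it.
Others bid (3, 5, 17): truth gives 0; no alternative beats it.
(Checking all 125 profiles: 36 have a profitable deviation, 89 do not.)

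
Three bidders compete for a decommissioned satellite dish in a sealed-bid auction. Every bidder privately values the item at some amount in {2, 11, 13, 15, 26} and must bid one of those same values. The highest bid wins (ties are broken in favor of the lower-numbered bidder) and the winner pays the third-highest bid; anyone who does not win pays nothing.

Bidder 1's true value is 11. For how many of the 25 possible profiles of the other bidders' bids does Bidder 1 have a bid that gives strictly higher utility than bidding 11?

Others bid (2, 13): truth gives 0; bid 13 gives 9 > 0. Violating.
Others bid (2, 15): truth gives 0; bid 15 gives 9 > 0. Violating.
Others bid (2, 26): truth gives 0; bid 26 gives 9 > 0. Violating.
Others bid (13, 2): truth gives 0; bid 13 gives 9 > 0. Violating.
Others bid (2, 2): truth gives 9; no alternative beats it.
Others bid (2, 11): truth gives 9; no alternative beats it.
(Checking all 25 profiles: 6 have a profitable deviation, 19 do not.)

6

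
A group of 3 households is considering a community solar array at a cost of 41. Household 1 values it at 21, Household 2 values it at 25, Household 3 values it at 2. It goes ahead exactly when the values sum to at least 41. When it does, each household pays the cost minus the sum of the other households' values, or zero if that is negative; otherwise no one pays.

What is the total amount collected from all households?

Total value 48 ≥ cost 41, so it is built.
Household 1: others sum to 27; max(0, 41 - 27) = 14.
Household 2: others sum to 23; max(0, 41 - 23) = 18.
Household 3: others sum to 46; max(0, 41 - 46) = 0.
Total collected = 14 + 18 + 0 = 32.

32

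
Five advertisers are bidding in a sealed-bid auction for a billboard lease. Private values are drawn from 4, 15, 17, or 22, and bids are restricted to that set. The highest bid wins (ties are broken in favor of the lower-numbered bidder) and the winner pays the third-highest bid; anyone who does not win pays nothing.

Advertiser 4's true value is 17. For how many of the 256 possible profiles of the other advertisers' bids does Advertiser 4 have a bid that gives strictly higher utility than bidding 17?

32

Others bid (4, 4, 4, 22): truth gives 0; bid 22 gives 13 > 0. Violating.
Others bid (4, 4, 15, 22): truth gives 0; bid 22 gives 2 > 0. Violating.
Others bid (4, 4, 17, 4): truth gives 0; bid 22 gives 13 > 0. Violating.
Others bid (4, 4, 17, 15): truth gives 0; bid 22 gives 2 > 0. Violating.
Others bid (4, 4, 4, 4): truth gives 13; no alternative beats it.
Others bid (4, 4, 4, 15): truth gives 13; no alternative beats it.
(Checking all 256 profiles: 32 have a profitable deviation, 224 do not.)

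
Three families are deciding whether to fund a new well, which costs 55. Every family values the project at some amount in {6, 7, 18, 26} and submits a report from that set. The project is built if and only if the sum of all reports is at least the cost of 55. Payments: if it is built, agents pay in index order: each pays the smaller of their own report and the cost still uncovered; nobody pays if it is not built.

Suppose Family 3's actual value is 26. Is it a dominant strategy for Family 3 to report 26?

Yes

Check each profile of the others' reports and compare truth against every alternative report.
Others report (18, 18): truth gives 7, best alternative gives 0.
Others report (7, 26): truth gives 4, best alternative gives 0.
Others report (26, 7): truth gives 4, best alternative gives 0.
Others report (6, 26): truth gives 3, best alternative gives 0.
Others report (26, 6): truth gives 3, best alternative gives 0.
Others report (26, 26): truth gives 23, best alternative gives 23.
(Remaining 10 profiles checked similarly; truth is weakly best in each.)
In every case the truthful report is at least as good as any alternative, so it is a dominant strategy.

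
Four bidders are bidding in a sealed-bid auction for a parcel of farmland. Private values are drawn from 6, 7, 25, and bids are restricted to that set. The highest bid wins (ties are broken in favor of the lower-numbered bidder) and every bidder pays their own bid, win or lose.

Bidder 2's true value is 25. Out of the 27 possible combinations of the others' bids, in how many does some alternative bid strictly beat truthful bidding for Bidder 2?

13

Others bid (6, 6, 6): truth gives 0; bid 7 gives 18 > 0. Violating.
Others bid (6, 6, 7): truth gives 0; bid 7 gives 18 > 0. Violating.
Others bid (6, 7, 6): truth gives 0; bid 7 gives 18 > 0. Violating.
Others bid (6, 7, 7): truth gives 0; bid 7 gives 18 > 0. Violating.
Others bid (6, 6, 25): truth gives 0; no alternative beats it.
Others bid (6, 7, 25): truth gives 0; no alternative beats it.
(Checking all 27 profiles: 13 have a profitable deviation, 14 do not.)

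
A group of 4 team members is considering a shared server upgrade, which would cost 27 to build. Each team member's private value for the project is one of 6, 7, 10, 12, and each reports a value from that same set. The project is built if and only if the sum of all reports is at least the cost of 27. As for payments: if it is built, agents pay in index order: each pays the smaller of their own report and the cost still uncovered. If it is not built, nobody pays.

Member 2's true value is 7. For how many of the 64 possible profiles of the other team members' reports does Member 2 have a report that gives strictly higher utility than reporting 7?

Others report (6, 6, 10): truth gives 0; report 6 gives 1 > 0. Violating.
Others report (6, 6, 12): truth gives 0; report 6 gives 1 > 0. Violating.
Others report (6, 7, 10): truth gives 0; report 6 gives 1 > 0. Violating.
Others report (6, 7, 12): truth gives 0; report 6 gives 1 > 0. Violating.
Others report (6, 6, 6): truth gives 0; no alternative beats it.
Others report (6, 6, 7): truth gives 0; no alternative beats it.
(Checking all 64 profiles: 57 have a profitable deviation, 7 do not.)

57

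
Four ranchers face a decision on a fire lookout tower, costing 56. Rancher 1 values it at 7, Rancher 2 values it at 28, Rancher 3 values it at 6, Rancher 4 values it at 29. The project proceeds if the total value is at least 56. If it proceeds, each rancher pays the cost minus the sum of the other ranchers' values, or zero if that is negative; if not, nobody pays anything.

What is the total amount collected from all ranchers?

29

Total value 70 ≥ cost 56, so it is built.
Rancher 1: others sum to 63; max(0, 56 - 63) = 0.
Rancher 2: others sum to 42; max(0, 56 - 42) = 14.
Rancher 3: others sum to 64; max(0, 56 - 64) = 0.
Rancher 4: others sum to 41; max(0, 56 - 41) = 15.
Total collected = 0 + 14 + 0 + 15 = 29.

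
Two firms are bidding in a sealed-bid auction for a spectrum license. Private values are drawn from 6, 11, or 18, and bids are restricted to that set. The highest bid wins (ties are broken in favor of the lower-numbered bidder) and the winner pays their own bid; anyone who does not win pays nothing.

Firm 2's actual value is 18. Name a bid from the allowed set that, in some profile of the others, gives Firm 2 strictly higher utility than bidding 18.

11

Suppose Firm 1 bids 6.
Bid 18: wins, pays 18, utility 18 - 18 = 0.
Bid 11: wins, pays 11, utility 18 - 11 = 7.
So bidding 11 beats truth here (7 > 0).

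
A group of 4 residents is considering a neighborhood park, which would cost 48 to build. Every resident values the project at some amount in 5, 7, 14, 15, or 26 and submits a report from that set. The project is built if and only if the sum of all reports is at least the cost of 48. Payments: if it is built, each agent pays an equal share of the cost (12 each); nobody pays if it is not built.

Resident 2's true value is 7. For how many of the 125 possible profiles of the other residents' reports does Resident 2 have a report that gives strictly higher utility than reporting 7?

Others report (14, 14, 14): truth gives -5; report 5 gives 0 > -5. Violating.
Others report (5, 5, 5): truth gives 0; no alternative beats it.
Others report (5, 5, 7): truth gives 0; no alternative beats it.
(Checking all 125 profiles: 1 has a profitable deviation, 124 do not.)

1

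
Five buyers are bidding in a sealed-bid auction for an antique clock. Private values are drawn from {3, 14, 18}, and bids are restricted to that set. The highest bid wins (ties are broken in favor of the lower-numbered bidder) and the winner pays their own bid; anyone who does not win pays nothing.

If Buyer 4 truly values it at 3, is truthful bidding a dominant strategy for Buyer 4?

Yes

Check each profile of the others' bids and compare truth against every alternative bid.
Others bid (3, 3, 3, 3): truth gives 0, best alternative gives -11.
Others bid (3, 3, 3, 14): truth gives 0, best alternative gives -11.
Others bid (3, 3, 3, 18): truth gives 0, best alternative gives 0.
Others bid (3, 3, 14, 3): truth gives 0, best alternative gives 0.
Others bid (3, 3, 14, 14): truth gives 0, best alternative gives 0.
Others bid (3, 3, 14, 18): truth gives 0, best alternative gives 0.
(Remaining 75 profiles checked similarly; truth is weakly best in each.)
In every case the truthful bid is at least as good as any alternative, so it is a dominant strategy.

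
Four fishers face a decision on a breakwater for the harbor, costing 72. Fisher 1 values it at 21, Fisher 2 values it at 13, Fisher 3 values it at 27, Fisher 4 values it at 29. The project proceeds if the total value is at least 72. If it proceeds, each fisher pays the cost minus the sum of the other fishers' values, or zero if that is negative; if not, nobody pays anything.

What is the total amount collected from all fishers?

Total value 90 ≥ cost 72, so it is built.
Fisher 1: others sum to 69; max(0, 72 - 69) = 3.
Fisher 2: others sum to 77; max(0, 72 - 77) = 0.
Fisher 3: others sum to 63; max(0, 72 - 63) = 9.
Fisher 4: others sum to 61; max(0, 72 - 61) = 11.
Total collected = 3 + 0 + 9 + 11 = 23.

23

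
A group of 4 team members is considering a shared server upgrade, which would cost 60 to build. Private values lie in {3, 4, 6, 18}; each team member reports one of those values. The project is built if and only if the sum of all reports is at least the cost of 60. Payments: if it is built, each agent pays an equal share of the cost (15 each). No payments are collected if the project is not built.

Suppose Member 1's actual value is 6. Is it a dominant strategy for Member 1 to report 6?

No

Consider the case where Member 2 reports 18, Member 3 reports 18 and Member 4 reports 18.
Truthful report 6: project built, pays 15, utility 6 - 15 = -9.
Report 3 instead: project not built, utility 0.
Since 0 > -9, reporting 3 is strictly better here, so truthful reporting is not dominant.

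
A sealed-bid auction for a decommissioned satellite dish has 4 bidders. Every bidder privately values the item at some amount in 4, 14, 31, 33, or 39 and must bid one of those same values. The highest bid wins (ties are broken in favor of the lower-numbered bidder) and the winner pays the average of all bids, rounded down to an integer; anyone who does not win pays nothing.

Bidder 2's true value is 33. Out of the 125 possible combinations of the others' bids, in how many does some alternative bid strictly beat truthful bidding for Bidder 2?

Others bid (4, 4, 4): truth gives 22; bid 14 gives 27 > 22. Violating.
Others bid (4, 4, 14): truth gives 20; bid 14 gives 24 > 20. Violating.
Others bid (4, 4, 31): truth gives 15; bid 31 gives 16 > 15. Violating.
Others bid (4, 4, 39): truth gives 0; bid 39 gives 12 > 0. Violating.
Others bid (4, 4, 33): truth gives 15; no alternative beats it.
Others bid (4, 14, 31): truth gives 13; no alternative beats it.
(Checking all 125 profiles: 49 have a profitable deviation, 76 do not.)

49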